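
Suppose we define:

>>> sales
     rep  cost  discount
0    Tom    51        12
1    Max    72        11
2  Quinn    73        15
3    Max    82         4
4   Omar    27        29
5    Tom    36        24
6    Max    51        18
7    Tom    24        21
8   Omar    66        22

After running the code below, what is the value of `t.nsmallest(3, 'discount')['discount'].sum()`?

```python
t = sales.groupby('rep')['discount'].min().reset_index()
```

31

group by rep, min of discount:
rep
Max       4
Omar     22
Quinn    15
Tom      12
Name: discount, dtype: int64
reset_index():
     rep  discount
0    Max         4
1   Omar        22
2  Quinn        15
3    Tom        12
take 3 rows with smallest discount:
     rep  discount
0    Max         4
3    Tom        12
2  Quinn        15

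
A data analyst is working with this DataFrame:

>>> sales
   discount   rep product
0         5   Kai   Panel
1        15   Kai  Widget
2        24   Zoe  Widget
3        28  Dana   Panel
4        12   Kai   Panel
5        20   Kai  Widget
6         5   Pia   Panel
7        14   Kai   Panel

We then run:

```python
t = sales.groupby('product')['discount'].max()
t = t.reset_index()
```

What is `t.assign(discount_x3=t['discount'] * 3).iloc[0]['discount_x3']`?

84

group by product, max of discount:
product
Panel     28
Widget    24
Name: discount, dtype: int64
reset_index():
  product  discount
0   Panel        28
1  Widget        24
add column discount_x3 = t['discount'] * 3:
  product  discount  discount_x3
0   Panel        28           84
1  Widget        24           72
Hence 84.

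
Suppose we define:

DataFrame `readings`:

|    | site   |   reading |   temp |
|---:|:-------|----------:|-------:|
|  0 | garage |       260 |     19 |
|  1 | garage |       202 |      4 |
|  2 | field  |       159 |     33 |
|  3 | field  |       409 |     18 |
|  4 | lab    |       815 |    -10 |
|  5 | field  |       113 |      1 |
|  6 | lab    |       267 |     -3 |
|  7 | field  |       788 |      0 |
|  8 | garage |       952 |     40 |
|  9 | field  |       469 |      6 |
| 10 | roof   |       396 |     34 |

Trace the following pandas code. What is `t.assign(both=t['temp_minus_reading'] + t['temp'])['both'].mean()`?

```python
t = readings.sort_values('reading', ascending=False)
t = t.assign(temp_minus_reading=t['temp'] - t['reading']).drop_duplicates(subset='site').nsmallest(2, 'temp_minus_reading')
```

sort by reading descending:
      site  reading  temp
8   garage      952    40
4      lab      815   -10
7    field      788     0
9    field      469     6
3    field      409    18
10    roof      396    34
6      lab      267    -3
0   garage      260    19
1   garage      202     4
2    field      159    33
5    field      113     1
add column temp_minus_reading = t['temp'] - t['reading']:
      site  reading  temp  temp_minus_reading
8   garage      952    40                -912
4      lab      815   -10                -825
7    field      788     0                -788
9    field      469     6                -463
3    field      409    18                -391
10    roof      396    34                -362
6      lab      267    -3                -270
0   garage      260    19                -241
1   garage      202     4                -198
2    field      159    33                -126
5    field      113     1                -112
drop duplicate site (keep=first):
      site  reading  temp  temp_minus_reading
8   garage      952    40                -912
4      lab      815   -10                -825
7    field      788     0                -788
10    roof      396    34                -362
take 2 rows with smallest temp_minus_reading:
     site  reading  temp  temp_minus_reading
8  garage      952    40                -912
4     lab      815   -10                -825
add column both = t['temp_minus_reading'] + t['temp']:
     site  reading  temp  temp_minus_reading  both
8  garage      952    40                -912  -872
4     lab      815   -10                -825  -835
So mean() = -853.5.

-853.5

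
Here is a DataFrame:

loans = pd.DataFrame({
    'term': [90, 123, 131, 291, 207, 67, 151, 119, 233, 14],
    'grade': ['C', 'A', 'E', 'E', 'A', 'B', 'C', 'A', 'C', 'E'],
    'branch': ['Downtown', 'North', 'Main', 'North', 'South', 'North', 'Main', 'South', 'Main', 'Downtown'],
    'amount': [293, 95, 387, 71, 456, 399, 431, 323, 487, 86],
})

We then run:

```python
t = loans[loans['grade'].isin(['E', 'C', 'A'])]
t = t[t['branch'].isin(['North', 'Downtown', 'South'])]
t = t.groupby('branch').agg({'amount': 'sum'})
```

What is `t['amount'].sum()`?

1324

filter rows where grade in ['E', 'C', 'A']:
   term grade    branch  amount
0    90     C  Downtown     293
1   123     A     North      95
2   131     E      Main     387
3   291     E     North      71
4   207     A     South     456
6   151     C      Main     431
7   119     A     South     323
8   233     C      Main     487
9    14     E  Downtown      86
filter rows where branch in ['North', 'Downtown', 'South']:
   term grade    branch  amount
0    90     C  Downtown     293
1   123     A     North      95
3   291     E     North      71
4   207     A     South     456
7   119     A     South     323
9    14     E  Downtown      86
group by branch, sum of amount:
          amount
branch          
Downtown     379
North        166
South        779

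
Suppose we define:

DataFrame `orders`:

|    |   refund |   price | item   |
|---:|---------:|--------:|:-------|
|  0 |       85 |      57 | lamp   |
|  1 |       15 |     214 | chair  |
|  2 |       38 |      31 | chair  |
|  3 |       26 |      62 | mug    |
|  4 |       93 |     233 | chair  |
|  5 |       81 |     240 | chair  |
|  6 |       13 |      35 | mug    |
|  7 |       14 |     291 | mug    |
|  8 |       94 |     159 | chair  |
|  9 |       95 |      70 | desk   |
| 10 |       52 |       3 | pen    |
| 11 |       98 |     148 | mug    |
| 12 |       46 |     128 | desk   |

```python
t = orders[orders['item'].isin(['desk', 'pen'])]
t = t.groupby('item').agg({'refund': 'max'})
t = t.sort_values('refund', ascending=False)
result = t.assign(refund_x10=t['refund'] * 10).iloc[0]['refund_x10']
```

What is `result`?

950

filter rows where item in ['desk', 'pen']:
    refund  price  item
9       95     70  desk
10      52      3   pen
12      46    128  desk
group by item, max of refund:
      refund
item        
desk      95
pen       52
sort by refund descending:
      refund
item        
desk      95
pen       52
add column refund_x10 = t['refund'] * 10:
      refund  refund_x10
item                    
desk      95         950
pen       52         520
value at position 0, column 'refund_x10' → 950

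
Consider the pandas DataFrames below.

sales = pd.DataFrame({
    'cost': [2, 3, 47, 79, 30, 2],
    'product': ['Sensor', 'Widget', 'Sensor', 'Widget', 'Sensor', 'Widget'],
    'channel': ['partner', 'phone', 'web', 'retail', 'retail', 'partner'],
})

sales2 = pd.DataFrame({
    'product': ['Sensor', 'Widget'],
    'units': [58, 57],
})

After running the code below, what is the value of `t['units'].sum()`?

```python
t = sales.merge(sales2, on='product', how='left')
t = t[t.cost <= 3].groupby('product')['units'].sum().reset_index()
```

172

merge on 'product' (how='left') → 6 rows:
   cost product  channel  units
0     2  Sensor  partner     58
1     3  Widget    phone     57
2    47  Sensor      web     58
3    79  Widget   retail     57
4    30  Sensor   retail     58
5     2  Widget  partner     57
filter rows where cost <= 3:
   cost product  channel  units
0     2  Sensor  partner     58
1     3  Widget    phone     57
5     2  Widget  partner     57
group by product, sum of units:
product
Sensor     58
Widget    114
Name: units, dtype: int64
reset_index():
  product  units
0  Sensor     58
1  Widget    114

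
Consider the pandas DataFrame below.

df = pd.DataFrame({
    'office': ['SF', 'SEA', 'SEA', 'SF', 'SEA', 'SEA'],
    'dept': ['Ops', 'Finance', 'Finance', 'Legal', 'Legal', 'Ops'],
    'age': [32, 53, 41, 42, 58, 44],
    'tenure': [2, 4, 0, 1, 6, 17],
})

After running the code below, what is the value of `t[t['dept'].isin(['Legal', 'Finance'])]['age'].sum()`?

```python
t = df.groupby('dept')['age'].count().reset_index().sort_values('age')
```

group by dept, count of age:
dept
Finance    2
Legal      2
Ops        2
Name: age, dtype: int64
reset_index():
      dept  age
0  Finance    2
1    Legal    2
2      Ops    2
sort by age:
      dept  age
0  Finance    2
1    Legal    2
2      Ops    2
filter rows where dept in ['Legal', 'Finance']:
      dept  age
0  Finance    2
1    Legal    2
Taking the sum of column 'age' gives 4.

4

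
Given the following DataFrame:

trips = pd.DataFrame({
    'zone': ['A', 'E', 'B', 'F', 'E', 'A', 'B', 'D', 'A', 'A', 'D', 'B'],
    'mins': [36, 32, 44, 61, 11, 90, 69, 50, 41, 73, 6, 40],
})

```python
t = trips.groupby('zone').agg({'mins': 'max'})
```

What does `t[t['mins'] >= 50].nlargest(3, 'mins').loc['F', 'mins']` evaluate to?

61

group by zone, max of mins:
      mins
zone      
A       90
B       69
D       50
E       32
F       61
filter rows where mins >= 50:
      mins
zone      
A       90
B       69
D       50
F       61
take 3 rows with largest mins:
      mins
zone      
A       90
B       69
F       61
Reading off the value at row 'F', column 'mins', we get 61.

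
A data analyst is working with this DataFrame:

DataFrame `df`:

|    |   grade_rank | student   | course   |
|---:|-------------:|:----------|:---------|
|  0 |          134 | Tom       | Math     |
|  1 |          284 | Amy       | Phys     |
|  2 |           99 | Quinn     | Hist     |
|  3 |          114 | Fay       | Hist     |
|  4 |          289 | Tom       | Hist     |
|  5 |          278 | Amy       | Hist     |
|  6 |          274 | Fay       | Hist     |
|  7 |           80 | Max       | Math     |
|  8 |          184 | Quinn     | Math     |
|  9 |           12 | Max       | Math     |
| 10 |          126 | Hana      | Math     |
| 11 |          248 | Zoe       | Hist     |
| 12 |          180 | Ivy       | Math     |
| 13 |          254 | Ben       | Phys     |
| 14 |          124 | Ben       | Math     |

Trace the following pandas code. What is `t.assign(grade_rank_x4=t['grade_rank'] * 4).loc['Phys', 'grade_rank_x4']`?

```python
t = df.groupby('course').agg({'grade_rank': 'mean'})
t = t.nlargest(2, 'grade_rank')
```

group by course, mean of grade_rank:
        grade_rank
course            
Hist         217.0
Math         120.0
Phys         269.0
take 2 rows with largest grade_rank:
        grade_rank
course            
Phys         269.0
Hist         217.0
add column grade_rank_x4 = t['grade_rank'] * 4:
        grade_rank  grade_rank_x4
course                           
Phys         269.0         1076.0
Hist         217.0          868.0

1076.0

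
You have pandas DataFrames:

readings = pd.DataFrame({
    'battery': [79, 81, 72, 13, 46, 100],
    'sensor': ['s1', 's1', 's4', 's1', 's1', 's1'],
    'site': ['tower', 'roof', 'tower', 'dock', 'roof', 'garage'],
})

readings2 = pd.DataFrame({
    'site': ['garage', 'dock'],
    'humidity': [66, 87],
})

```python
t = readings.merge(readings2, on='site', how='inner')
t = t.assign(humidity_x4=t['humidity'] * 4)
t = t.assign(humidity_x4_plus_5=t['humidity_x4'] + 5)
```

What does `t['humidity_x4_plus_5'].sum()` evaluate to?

merge on 'site' (how='inner') → 2 rows:
   battery sensor    site  humidity
0       13     s1    dock        87
1      100     s1  garage        66
add column humidity_x4 = t['humidity'] * 4:
   battery sensor    site  humidity  humidity_x4
0       13     s1    dock        87          348
1      100     s1  garage        66          264
add column humidity_x4_plus_5 = t['humidity_x4'] + 5:
   battery sensor    site  humidity  humidity_x4  humidity_x4_plus_5
0       13     s1    dock        87          348                 353
1      100     s1  garage        66          264                 269
Hence 622.

622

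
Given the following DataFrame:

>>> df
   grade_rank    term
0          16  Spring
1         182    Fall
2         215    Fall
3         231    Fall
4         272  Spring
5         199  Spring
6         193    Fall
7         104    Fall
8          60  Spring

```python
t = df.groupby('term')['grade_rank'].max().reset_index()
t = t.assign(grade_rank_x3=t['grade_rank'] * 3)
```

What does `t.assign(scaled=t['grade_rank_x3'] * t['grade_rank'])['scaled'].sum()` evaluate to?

group by term, max of grade_rank:
term
Fall      231
Spring    272
Name: grade_rank, dtype: int64
reset_index():
     term  grade_rank
0    Fall         231
1  Spring         272
add column grade_rank_x3 = t['grade_rank'] * 3:
     term  grade_rank  grade_rank_x3
0    Fall         231            693
1  Spring         272            816
add column scaled = t['grade_rank_x3'] * t['grade_rank']:
     term  grade_rank  grade_rank_x3  scaled
0    Fall         231            693  160083
1  Spring         272            816  221952

382035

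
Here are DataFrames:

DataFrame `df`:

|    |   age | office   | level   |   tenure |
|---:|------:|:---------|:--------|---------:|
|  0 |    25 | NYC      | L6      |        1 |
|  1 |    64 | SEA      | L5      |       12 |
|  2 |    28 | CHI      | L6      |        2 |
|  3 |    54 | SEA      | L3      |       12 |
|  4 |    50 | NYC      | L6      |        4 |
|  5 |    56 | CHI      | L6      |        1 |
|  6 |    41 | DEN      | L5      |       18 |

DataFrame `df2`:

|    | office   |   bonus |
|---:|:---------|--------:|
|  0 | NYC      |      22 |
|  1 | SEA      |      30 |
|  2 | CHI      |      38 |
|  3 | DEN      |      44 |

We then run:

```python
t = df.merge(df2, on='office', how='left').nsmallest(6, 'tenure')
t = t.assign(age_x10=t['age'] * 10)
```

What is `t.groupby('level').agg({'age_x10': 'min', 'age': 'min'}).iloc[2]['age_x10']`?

merge on 'office' (how='left') → 7 rows:
   age office level  tenure  bonus
0   25    NYC    L6       1     22
1   64    SEA    L5      12     30
2   28    CHI    L6       2     38
3   54    SEA    L3      12     30
4   50    NYC    L6       4     22
5   56    CHI    L6       1     38
6   41    DEN    L5      18     44
take 6 rows with smallest tenure:
   age office level  tenure  bonus
0   25    NYC    L6       1     22
5   56    CHI    L6       1     38
2   28    CHI    L6       2     38
4   50    NYC    L6       4     22
1   64    SEA    L5      12     30
3   54    SEA    L3      12     30
add column age_x10 = t['age'] * 10:
   age office level  tenure  bonus  age_x10
0   25    NYC    L6       1     22      250
5   56    CHI    L6       1     38      560
2   28    CHI    L6       2     38      280
4   50    NYC    L6       4     22      500
1   64    SEA    L5      12     30      640
3   54    SEA    L3      12     30      540
group by level: min(age_x10), min(age):
       age_x10  age
level              
L3         540   54
L5         640   64
L6         250   25

250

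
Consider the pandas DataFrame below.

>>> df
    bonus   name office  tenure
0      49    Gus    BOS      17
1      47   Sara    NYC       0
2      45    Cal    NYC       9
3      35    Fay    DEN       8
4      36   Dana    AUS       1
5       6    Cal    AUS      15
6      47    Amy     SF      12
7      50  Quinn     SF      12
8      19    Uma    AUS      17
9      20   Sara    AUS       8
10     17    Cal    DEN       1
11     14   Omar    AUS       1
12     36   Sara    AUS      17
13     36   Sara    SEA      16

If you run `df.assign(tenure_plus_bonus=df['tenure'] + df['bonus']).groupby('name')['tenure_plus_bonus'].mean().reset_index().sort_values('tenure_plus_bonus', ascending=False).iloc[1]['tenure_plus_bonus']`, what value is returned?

add column tenure_plus_bonus = df['tenure'] + df['bonus']:
    bonus   name office  tenure  tenure_plus_bonus
0      49    Gus    BOS      17                 66
1      47   Sara    NYC       0                 47
2      45    Cal    NYC       9                 54
3      35    Fay    DEN       8                 43
4      36   Dana    AUS       1                 37
5       6    Cal    AUS      15                 21
6      47    Amy     SF      12                 59
7      50  Quinn     SF      12                 62
8      19    Uma    AUS      17                 36
9      20   Sara    AUS       8                 28
10     17    Cal    DEN       1                 18
11     14   Omar    AUS       1                 15
12     36   Sara    AUS      17                 53
13     36   Sara    SEA      16                 52
group by name, mean of tenure_plus_bonus:
name
Amy      59.0
Cal      31.0
Dana     37.0
Fay      43.0
Gus      66.0
Omar     15.0
Quinn    62.0
Sara     45.0
Uma      36.0
Name: tenure_plus_bonus, dtype: float64
reset_index():
    name  tenure_plus_bonus
0    Amy               59.0
1    Cal               31.0
2   Dana               37.0
3    Fay               43.0
4    Gus               66.0
5   Omar               15.0
6  Quinn               62.0
7   Sara               45.0
8    Uma               36.0
sort by tenure_plus_bonus descending:
    name  tenure_plus_bonus
4    Gus               66.0
6  Quinn               62.0
0    Amy               59.0
7   Sara               45.0
3    Fay               43.0
2   Dana               37.0
8    Uma               36.0
1    Cal               31.0
5   Omar               15.0
Hence 62.0.

62.0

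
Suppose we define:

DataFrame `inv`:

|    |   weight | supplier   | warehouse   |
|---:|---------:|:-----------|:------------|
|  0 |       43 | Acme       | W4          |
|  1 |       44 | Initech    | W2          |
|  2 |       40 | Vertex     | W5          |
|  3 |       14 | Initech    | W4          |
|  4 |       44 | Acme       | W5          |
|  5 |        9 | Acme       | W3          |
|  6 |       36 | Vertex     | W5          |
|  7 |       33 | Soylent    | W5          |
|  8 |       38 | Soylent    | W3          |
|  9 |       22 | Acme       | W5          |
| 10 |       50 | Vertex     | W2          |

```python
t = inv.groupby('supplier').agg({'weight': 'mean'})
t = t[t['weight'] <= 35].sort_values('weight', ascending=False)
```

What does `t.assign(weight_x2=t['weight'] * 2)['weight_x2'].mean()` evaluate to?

group by supplier, mean of weight:
          weight
supplier        
Acme        29.5
Initech     29.0
Soylent     35.5
Vertex      42.0
filter rows where weight <= 35:
          weight
supplier        
Acme        29.5
Initech     29.0
sort by weight descending:
          weight
supplier        
Acme        29.5
Initech     29.0
add column weight_x2 = t['weight'] * 2:
          weight  weight_x2
supplier                   
Acme        29.5       59.0
Initech     29.0       58.0
Finally, mean of column 'weight_x2' = 58.5.

58.5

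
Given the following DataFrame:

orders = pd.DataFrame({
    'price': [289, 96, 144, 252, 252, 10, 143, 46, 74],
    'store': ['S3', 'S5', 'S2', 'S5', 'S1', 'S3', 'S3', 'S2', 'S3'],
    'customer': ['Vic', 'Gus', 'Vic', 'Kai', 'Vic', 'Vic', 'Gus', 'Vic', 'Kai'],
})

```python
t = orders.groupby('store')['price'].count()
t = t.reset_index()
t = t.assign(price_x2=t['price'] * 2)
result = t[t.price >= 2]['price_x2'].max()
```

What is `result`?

group by store, count of price:
store
S1    1
S2    2
S3    4
S5    2
Name: price, dtype: int64
reset_index():
  store  price
0    S1      1
1    S2      2
2    S3      4
3    S5      2
add column price_x2 = t['price'] * 2:
  store  price  price_x2
0    S1      1         2
1    S2      2         4
2    S3      4         8
3    S5      2         4
filter rows where price >= 2:
  store  price  price_x2
1    S2      2         4
2    S3      4         8
3    S5      2         4

8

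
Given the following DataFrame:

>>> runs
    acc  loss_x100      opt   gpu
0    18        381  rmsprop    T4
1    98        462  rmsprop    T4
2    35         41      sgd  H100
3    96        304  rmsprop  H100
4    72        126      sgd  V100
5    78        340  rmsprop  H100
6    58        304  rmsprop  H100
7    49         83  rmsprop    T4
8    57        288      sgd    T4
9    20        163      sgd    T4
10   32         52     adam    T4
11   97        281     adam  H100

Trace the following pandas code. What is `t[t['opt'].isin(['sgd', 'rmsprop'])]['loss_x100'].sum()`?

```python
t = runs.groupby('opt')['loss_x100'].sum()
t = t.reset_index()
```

2492

group by opt, sum of loss_x100:
opt
adam        333
rmsprop    1874
sgd         618
Name: loss_x100, dtype: int64
reset_index():
       opt  loss_x100
0     adam        333
1  rmsprop       1874
2      sgd        618
filter rows where opt in ['sgd', 'rmsprop']:
       opt  loss_x100
1  rmsprop       1874
2      sgd        618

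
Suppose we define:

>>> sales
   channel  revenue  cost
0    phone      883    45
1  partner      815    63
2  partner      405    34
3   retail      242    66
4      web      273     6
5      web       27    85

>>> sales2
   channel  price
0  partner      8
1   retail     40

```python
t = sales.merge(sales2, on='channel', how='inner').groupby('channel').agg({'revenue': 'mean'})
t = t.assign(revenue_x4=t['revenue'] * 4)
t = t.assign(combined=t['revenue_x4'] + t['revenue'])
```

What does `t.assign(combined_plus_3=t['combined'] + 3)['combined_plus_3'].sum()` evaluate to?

4266.0

merge on 'channel' (how='inner') → 3 rows:
   channel  revenue  cost  price
0  partner      815    63      8
1  partner      405    34      8
2   retail      242    66     40
group by channel, mean of revenue:
         revenue
channel         
partner    610.0
retail     242.0
add column revenue_x4 = t['revenue'] * 4:
         revenue  revenue_x4
channel                     
partner    610.0      2440.0
retail     242.0       968.0
add column combined = t['revenue_x4'] + t['revenue']:
         revenue  revenue_x4  combined
channel                               
partner    610.0      2440.0    3050.0
retail     242.0       968.0    1210.0
add column combined_plus_3 = t['combined'] + 3:
         revenue  revenue_x4  combined  combined_plus_3
channel                                                
partner    610.0      2440.0    3050.0           3053.0
retail     242.0       968.0    1210.0           1213.0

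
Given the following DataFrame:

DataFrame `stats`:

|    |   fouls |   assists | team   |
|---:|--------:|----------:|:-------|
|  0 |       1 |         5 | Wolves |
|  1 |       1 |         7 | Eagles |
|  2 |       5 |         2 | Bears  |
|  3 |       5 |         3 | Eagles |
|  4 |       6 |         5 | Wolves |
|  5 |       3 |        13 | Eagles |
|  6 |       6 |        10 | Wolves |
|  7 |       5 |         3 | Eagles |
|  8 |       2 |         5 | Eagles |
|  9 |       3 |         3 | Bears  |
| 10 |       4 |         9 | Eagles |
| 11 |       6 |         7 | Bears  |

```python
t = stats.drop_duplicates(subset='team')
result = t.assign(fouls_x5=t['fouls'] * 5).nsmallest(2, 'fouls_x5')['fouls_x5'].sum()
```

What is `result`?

drop duplicate team (keep=first):
   fouls  assists    team
0      1        5  Wolves
1      1        7  Eagles
2      5        2   Bears
add column fouls_x5 = t['fouls'] * 5:
   fouls  assists    team  fouls_x5
0      1        5  Wolves         5
1      1        7  Eagles         5
2      5        2   Bears        25
take 2 rows with smallest fouls_x5:
   fouls  assists    team  fouls_x5
0      1        5  Wolves         5
1      1        7  Eagles         5

10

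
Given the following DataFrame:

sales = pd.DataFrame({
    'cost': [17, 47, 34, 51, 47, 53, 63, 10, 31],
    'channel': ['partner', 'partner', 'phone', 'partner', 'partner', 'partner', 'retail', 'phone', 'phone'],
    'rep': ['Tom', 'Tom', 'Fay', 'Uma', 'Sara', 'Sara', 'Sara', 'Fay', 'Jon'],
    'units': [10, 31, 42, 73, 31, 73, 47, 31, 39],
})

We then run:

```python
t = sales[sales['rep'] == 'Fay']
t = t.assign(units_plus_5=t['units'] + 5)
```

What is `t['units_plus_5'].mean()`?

41.5

filter rows where rep == 'Fay':
   cost channel  rep  units
2    34   phone  Fay     42
7    10   phone  Fay     31
add column units_plus_5 = t['units'] + 5:
   cost channel  rep  units  units_plus_5
2    34   phone  Fay     42            47
7    10   phone  Fay     31            36
Reading off the mean of column 'units_plus_5', we get 41.5.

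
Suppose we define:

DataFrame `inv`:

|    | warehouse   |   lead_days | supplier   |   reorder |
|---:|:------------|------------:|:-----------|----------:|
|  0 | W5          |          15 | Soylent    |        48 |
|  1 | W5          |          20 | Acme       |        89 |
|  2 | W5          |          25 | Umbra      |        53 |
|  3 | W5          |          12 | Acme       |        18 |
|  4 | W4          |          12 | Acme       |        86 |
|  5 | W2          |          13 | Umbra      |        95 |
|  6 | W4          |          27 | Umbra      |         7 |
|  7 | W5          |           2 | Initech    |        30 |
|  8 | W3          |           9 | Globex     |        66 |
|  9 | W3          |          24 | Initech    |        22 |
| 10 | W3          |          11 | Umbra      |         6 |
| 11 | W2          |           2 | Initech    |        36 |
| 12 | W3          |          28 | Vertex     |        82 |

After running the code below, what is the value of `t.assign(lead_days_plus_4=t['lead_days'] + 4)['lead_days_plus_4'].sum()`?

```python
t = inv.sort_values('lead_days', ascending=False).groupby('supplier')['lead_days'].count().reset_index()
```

sort by lead_days descending:
   warehouse  lead_days supplier  reorder
12        W3         28   Vertex       82
6         W4         27    Umbra        7
2         W5         25    Umbra       53
9         W3         24  Initech       22
1         W5         20     Acme       89
0         W5         15  Soylent       48
5         W2         13    Umbra       95
3         W5         12     Acme       18
4         W4         12     Acme       86
10        W3         11    Umbra        6
8         W3          9   Globex       66
7         W5          2  Initech       30
11        W2          2  Initech       36
group by supplier, count of lead_days:
supplier
Acme       3
Globex     1
Initech    3
Soylent    1
Umbra      4
Vertex     1
Name: lead_days, dtype: int64
reset_index():
  supplier  lead_days
0     Acme          3
1   Globex          1
2  Initech          3
3  Soylent          1
4    Umbra          4
5   Vertex          1
add column lead_days_plus_4 = t['lead_days'] + 4:
  supplier  lead_days  lead_days_plus_4
0     Acme          3                 7
1   Globex          1                 5
2  Initech          3                 7
3  Soylent          1                 5
4    Umbra          4                 8
5   Vertex          1                 5
Hence 37.

37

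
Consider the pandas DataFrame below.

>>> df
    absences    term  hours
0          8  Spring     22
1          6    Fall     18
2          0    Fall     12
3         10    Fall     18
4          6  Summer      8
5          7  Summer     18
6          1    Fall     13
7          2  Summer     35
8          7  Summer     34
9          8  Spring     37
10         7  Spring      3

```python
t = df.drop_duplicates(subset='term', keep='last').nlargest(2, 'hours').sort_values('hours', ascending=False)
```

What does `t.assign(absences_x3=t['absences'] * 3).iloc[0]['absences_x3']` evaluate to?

21

drop duplicate term (keep=last):
    absences    term  hours
6          1    Fall     13
8          7  Summer     34
10         7  Spring      3
take 2 rows with largest hours:
   absences    term  hours
8         7  Summer     34
6         1    Fall     13
sort by hours descending:
   absences    term  hours
8         7  Summer     34
6         1    Fall     13
add column absences_x3 = t['absences'] * 3:
   absences    term  hours  absences_x3
8         7  Summer     34           21
6         1    Fall     13            3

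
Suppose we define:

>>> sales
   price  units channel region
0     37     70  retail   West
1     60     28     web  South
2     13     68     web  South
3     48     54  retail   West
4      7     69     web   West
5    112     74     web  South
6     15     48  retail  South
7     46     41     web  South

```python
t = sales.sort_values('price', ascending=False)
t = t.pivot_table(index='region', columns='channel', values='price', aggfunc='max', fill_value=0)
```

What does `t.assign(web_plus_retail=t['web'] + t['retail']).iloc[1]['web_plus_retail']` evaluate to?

55

sort by price descending:
   price  units channel region
5    112     74     web  South
1     60     28     web  South
3     48     54  retail   West
7     46     41     web  South
0     37     70  retail   West
6     15     48  retail  South
2     13     68     web  South
4      7     69     web   West
pivot: rows=region, cols=channel, max(price):
channel  retail  web
region              
South        15  112
West         48    7
add column web_plus_retail = t['web'] + t['retail']:
channel  retail  web  web_plus_retail
region                               
South        15  112              127
West         48    7               55
Reading off the value at position 1, column 'web_plus_retail', we get 55.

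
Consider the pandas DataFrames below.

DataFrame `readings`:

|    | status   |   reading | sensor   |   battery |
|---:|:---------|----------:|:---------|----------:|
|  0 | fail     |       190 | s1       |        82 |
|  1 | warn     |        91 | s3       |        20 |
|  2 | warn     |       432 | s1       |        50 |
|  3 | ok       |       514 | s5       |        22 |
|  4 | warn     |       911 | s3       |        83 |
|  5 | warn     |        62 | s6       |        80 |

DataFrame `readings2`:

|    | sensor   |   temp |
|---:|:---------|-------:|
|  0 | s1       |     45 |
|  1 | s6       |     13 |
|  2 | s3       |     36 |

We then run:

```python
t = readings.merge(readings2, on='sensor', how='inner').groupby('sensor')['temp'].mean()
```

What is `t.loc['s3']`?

36.0

merge on 'sensor' (how='inner') → 5 rows:
  status  reading sensor  battery  temp
0   fail      190     s1       82    45
1   warn       91     s3       20    36
2   warn      432     s1       50    45
3   warn      911     s3       83    36
4   warn       62     s6       80    13
group by sensor, mean of temp:
sensor
s1    45.0
s3    36.0
s6    13.0
Name: temp, dtype: float64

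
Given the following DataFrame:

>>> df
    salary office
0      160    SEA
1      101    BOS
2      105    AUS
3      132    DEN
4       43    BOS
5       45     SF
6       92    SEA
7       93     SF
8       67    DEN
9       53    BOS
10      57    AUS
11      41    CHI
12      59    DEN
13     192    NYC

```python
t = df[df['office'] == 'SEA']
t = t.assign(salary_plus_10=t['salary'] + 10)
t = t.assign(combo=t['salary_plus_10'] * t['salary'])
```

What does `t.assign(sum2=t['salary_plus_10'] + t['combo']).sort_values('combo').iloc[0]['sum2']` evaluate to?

filter rows where office == 'SEA':
   salary office
0     160    SEA
6      92    SEA
add column salary_plus_10 = t['salary'] + 10:
   salary office  salary_plus_10
0     160    SEA             170
6      92    SEA             102
add column combo = t['salary_plus_10'] * t['salary']:
   salary office  salary_plus_10  combo
0     160    SEA             170  27200
6      92    SEA             102   9384
add column sum2 = t['salary_plus_10'] + t['combo']:
   salary office  salary_plus_10  combo   sum2
0     160    SEA             170  27200  27370
6      92    SEA             102   9384   9486
sort by combo:
   salary office  salary_plus_10  combo   sum2
6      92    SEA             102   9384   9486
0     160    SEA             170  27200  27370
value at position 0, column 'sum2' → 9486

9486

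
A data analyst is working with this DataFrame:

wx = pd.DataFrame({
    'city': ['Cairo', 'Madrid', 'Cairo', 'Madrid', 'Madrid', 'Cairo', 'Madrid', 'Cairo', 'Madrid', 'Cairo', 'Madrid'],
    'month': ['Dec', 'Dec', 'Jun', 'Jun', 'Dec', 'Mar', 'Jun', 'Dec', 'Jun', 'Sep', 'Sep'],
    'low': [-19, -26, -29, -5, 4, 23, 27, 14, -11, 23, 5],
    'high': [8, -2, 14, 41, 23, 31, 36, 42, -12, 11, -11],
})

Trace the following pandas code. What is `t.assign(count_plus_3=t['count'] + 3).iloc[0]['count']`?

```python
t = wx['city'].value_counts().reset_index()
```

value_counts of city:
city
Madrid    6
Cairo     5
Name: count, dtype: int64
reset_index():
     city  count
0  Madrid      6
1   Cairo      5
add column count_plus_3 = t['count'] + 3:
     city  count  count_plus_3
0  Madrid      6             9
1   Cairo      5             8

6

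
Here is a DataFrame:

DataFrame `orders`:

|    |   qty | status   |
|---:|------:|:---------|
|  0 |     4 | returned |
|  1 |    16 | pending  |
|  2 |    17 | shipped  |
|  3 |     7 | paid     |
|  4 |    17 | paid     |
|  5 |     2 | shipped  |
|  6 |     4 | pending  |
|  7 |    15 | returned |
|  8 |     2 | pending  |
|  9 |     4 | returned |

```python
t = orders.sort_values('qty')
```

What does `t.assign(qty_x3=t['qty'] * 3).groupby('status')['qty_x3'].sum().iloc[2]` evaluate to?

sort by qty:
   qty    status
5    2   shipped
8    2   pending
0    4  returned
6    4   pending
9    4  returned
3    7      paid
7   15  returned
1   16   pending
2   17   shipped
4   17      paid
add column qty_x3 = t['qty'] * 3:
   qty    status  qty_x3
5    2   shipped       6
8    2   pending       6
0    4  returned      12
6    4   pending      12
9    4  returned      12
3    7      paid      21
7   15  returned      45
1   16   pending      48
2   17   shipped      51
4   17      paid      51
group by status, sum of qty_x3:
status
paid        72
pending     66
returned    69
shipped     57
Name: qty_x3, dtype: int64
Finally, value at position 2 = 69.

69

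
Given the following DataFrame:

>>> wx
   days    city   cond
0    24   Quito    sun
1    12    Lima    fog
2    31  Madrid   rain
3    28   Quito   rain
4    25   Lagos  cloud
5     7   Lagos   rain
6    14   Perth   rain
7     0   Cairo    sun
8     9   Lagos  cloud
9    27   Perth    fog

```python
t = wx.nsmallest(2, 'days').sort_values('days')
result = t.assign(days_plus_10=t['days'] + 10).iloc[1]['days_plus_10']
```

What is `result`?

take 2 rows with smallest days:
   days   city  cond
7     0  Cairo   sun
5     7  Lagos  rain
sort by days:
   days   city  cond
7     0  Cairo   sun
5     7  Lagos  rain
add column days_plus_10 = t['days'] + 10:
   days   city  cond  days_plus_10
7     0  Cairo   sun            10
5     7  Lagos  rain            17
The value at position 1, column 'days_plus_10' is 17.

17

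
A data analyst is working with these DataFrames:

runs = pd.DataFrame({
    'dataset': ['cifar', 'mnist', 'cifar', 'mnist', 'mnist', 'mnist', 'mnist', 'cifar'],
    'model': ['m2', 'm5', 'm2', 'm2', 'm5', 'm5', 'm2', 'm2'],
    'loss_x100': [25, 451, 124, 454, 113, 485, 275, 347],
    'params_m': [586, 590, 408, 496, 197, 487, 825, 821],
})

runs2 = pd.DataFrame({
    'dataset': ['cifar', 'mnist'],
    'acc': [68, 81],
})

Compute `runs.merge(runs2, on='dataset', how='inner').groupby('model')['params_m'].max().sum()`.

merge on 'dataset' (how='inner') → 8 rows:
  dataset model  loss_x100  params_m  acc
0   cifar    m2         25       586   68
1   mnist    m5        451       590   81
2   cifar    m2        124       408   68
3   mnist    m2        454       496   81
4   mnist    m5        113       197   81
5   mnist    m5        485       487   81
6   mnist    m2        275       825   81
7   cifar    m2        347       821   68
group by model, max of params_m:
model
m2    825
m5    590
Name: params_m, dtype: int64
Taking the sum of the resulting series gives 1415.

1415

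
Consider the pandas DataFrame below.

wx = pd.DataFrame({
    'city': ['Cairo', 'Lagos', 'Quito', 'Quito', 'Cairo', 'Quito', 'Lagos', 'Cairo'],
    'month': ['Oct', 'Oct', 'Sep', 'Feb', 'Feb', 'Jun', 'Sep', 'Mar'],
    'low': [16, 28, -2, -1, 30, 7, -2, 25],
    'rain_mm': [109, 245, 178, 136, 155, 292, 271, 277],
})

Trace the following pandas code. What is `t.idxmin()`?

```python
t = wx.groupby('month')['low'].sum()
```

Sep

group by month, sum of low:
month
Feb    29
Jun     7
Mar    25
Oct    44
Sep    -4
Name: low, dtype: int64
label with the smallest value → Sep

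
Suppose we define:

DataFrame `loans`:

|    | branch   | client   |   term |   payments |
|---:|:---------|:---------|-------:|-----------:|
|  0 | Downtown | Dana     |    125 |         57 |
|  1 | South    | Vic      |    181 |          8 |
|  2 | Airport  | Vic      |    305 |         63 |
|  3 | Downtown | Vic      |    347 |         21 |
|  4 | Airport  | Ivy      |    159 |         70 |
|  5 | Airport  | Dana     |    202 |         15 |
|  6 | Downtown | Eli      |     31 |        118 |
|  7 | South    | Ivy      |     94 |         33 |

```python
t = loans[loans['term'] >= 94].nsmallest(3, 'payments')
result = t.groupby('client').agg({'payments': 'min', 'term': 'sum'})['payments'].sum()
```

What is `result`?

filter rows where term >= 94:
     branch client  term  payments
0  Downtown   Dana   125        57
1     South    Vic   181         8
2   Airport    Vic   305        63
3  Downtown    Vic   347        21
4   Airport    Ivy   159        70
5   Airport   Dana   202        15
7     South    Ivy    94        33
take 3 rows with smallest payments:
     branch client  term  payments
1     South    Vic   181         8
5   Airport   Dana   202        15
3  Downtown    Vic   347        21
group by client: min(payments), sum(term):
        payments  term
client                
Dana          15   202
Vic            8   528
Then the sum of column 'payments': 23

23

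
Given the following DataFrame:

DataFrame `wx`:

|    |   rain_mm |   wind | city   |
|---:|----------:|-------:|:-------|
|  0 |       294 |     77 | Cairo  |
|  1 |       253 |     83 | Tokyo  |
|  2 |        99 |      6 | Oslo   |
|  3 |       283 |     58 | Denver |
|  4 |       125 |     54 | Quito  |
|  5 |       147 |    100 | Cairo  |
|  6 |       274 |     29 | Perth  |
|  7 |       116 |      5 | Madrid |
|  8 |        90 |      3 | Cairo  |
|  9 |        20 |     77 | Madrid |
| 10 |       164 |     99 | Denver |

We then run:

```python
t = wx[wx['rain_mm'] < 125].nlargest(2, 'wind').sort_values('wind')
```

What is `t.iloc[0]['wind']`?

filter rows where rain_mm < 125:
   rain_mm  wind    city
2       99     6    Oslo
7      116     5  Madrid
8       90     3   Cairo
9       20    77  Madrid
take 2 rows with largest wind:
   rain_mm  wind    city
9       20    77  Madrid
2       99     6    Oslo
sort by wind:
   rain_mm  wind    city
2       99     6    Oslo
9       20    77  Madrid
Reading off the value at position 0, column 'wind', we get 6.

6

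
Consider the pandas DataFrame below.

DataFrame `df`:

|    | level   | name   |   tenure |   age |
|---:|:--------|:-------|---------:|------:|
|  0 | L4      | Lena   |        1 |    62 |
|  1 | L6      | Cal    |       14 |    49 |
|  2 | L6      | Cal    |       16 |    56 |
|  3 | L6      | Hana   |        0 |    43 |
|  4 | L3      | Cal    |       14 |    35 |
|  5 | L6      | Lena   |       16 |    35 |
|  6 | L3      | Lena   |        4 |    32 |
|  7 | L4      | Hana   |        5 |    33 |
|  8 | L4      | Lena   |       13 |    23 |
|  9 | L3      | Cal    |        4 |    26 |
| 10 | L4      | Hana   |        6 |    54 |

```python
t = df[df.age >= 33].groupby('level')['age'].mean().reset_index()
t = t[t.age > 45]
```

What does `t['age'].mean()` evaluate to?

filter rows where age >= 33:
   level  name  tenure  age
0     L4  Lena       1   62
1     L6   Cal      14   49
2     L6   Cal      16   56
3     L6  Hana       0   43
4     L3   Cal      14   35
5     L6  Lena      16   35
7     L4  Hana       5   33
10    L4  Hana       6   54
group by level, mean of age:
level
L3    35.000000
L4    49.666667
L6    45.750000
Name: age, dtype: float64
reset_index():
  level        age
0    L3  35.000000
1    L4  49.666667
2    L6  45.750000
filter rows where age > 45:
  level        age
1    L4  49.666667
2    L6  45.750000
Finally, mean of column 'age' = 47.7083333333.

47.7083333333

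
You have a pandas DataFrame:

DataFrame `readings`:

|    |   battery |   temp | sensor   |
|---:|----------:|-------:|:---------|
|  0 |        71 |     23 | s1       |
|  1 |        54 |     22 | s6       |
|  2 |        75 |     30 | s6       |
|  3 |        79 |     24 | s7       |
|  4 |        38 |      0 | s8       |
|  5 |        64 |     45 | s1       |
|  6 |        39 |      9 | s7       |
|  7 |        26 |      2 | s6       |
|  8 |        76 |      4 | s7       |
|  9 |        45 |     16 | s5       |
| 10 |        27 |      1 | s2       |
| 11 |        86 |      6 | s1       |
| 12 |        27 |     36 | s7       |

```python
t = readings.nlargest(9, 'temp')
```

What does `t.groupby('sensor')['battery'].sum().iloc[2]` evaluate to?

take 9 rows with largest temp:
    battery  temp sensor
5        64    45     s1
12       27    36     s7
2        75    30     s6
3        79    24     s7
0        71    23     s1
1        54    22     s6
9        45    16     s5
6        39     9     s7
11       86     6     s1
group by sensor, sum of battery:
sensor
s1    221
s5     45
s6    129
s7    145
Name: battery, dtype: int64
value at position 2 → 129

129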